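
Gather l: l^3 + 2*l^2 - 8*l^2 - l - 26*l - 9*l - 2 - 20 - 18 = l^3 - 6*l^2 - 36*l - 40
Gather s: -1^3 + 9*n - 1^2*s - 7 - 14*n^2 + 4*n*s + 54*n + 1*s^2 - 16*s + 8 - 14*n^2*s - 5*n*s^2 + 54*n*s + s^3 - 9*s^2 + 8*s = -14*n^2 + 63*n + s^3 + s^2*(-5*n - 8) + s*(-14*n^2 + 58*n - 9)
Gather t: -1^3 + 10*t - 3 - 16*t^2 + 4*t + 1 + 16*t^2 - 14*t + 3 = 0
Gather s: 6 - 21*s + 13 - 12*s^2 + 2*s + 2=-12*s^2 - 19*s + 21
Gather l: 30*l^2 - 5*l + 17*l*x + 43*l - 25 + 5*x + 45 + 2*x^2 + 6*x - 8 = 30*l^2 + l*(17*x + 38) + 2*x^2 + 11*x + 12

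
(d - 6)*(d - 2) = d^2 - 8*d + 12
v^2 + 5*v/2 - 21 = (v - 7/2)*(v + 6)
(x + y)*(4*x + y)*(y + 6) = 4*x^2*y + 24*x^2 + 5*x*y^2 + 30*x*y + y^3 + 6*y^2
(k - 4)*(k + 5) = k^2 + k - 20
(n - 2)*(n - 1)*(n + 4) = n^3 + n^2 - 10*n + 8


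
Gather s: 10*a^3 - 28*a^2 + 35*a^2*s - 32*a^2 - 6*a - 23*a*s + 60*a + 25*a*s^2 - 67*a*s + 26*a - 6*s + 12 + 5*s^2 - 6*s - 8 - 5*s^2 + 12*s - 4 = 10*a^3 - 60*a^2 + 25*a*s^2 + 80*a + s*(35*a^2 - 90*a)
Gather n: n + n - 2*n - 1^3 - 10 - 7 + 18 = 0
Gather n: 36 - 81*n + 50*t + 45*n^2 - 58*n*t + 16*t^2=45*n^2 + n*(-58*t - 81) + 16*t^2 + 50*t + 36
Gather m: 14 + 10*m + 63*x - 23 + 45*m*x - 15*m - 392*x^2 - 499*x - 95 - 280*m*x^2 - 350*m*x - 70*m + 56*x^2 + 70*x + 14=m*(-280*x^2 - 305*x - 75) - 336*x^2 - 366*x - 90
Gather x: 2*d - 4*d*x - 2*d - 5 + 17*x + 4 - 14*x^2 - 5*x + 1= -14*x^2 + x*(12 - 4*d)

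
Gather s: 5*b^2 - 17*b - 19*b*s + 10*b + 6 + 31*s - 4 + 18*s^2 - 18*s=5*b^2 - 7*b + 18*s^2 + s*(13 - 19*b) + 2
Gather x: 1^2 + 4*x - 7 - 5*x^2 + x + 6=-5*x^2 + 5*x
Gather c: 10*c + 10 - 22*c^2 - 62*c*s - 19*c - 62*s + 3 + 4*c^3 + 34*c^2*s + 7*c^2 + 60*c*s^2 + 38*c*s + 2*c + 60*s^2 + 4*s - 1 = 4*c^3 + c^2*(34*s - 15) + c*(60*s^2 - 24*s - 7) + 60*s^2 - 58*s + 12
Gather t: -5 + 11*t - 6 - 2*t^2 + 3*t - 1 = -2*t^2 + 14*t - 12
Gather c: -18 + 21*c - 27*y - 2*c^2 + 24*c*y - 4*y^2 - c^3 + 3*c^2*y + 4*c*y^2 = -c^3 + c^2*(3*y - 2) + c*(4*y^2 + 24*y + 21) - 4*y^2 - 27*y - 18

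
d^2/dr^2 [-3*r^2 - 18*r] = -6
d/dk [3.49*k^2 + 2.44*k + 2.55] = 6.98*k + 2.44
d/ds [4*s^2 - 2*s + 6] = 8*s - 2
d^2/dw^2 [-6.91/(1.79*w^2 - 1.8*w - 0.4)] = (-44.280662*w^2 + 44.52804*w + 6.91*(3.58*w - 1.8)*(7.16*w - 3.6) + 9.89512)/(-1.79*w^2 + 1.8*w + 0.4)^3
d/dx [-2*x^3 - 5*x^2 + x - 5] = -6*x^2 - 10*x + 1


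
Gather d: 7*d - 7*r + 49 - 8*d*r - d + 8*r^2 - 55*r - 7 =d*(6 - 8*r) + 8*r^2 - 62*r + 42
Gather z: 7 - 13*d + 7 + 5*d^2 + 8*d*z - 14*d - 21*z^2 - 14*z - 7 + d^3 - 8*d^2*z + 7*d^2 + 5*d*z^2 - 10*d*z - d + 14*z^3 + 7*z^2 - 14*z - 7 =d^3 + 12*d^2 - 28*d + 14*z^3 + z^2*(5*d - 14) + z*(-8*d^2 - 2*d - 28)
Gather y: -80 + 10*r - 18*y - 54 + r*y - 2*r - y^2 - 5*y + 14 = 8*r - y^2 + y*(r - 23) - 120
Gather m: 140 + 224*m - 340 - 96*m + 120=128*m - 80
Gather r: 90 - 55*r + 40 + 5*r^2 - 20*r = 5*r^2 - 75*r + 130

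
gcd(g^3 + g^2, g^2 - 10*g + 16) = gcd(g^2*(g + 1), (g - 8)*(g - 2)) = 1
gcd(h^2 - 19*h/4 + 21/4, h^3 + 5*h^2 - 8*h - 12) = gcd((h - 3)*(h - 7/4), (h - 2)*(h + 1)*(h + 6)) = 1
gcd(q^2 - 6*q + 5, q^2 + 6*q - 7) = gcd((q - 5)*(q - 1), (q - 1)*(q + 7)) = q - 1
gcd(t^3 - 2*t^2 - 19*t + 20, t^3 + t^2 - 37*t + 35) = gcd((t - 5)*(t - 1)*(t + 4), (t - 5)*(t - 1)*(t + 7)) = t^2 - 6*t + 5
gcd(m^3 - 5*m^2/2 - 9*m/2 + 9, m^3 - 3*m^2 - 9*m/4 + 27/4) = m^2 - 9*m/2 + 9/2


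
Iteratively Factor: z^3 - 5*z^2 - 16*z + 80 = (z - 5)*(z^2 - 16) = (z - 5)*(z - 4)*(z + 4)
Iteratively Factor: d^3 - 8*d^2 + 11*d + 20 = (d - 5)*(d^2 - 3*d - 4) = (d - 5)*(d - 4)*(d + 1)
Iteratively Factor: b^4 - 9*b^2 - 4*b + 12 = (b - 1)*(b^3 + b^2 - 8*b - 12) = (b - 1)*(b + 2)*(b^2 - b - 6) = (b - 3)*(b - 1)*(b + 2)*(b + 2)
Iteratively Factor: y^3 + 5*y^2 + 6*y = (y + 2)*(y^2 + 3*y) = (y + 2)*(y + 3)*(y)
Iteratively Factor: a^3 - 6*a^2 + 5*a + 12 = (a - 4)*(a^2 - 2*a - 3) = (a - 4)*(a - 3)*(a + 1)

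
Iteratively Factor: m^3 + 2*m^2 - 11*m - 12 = (m + 4)*(m^2 - 2*m - 3) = (m + 1)*(m + 4)*(m - 3)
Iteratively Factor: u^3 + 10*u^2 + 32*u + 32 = (u + 4)*(u^2 + 6*u + 8) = (u + 4)^2*(u + 2)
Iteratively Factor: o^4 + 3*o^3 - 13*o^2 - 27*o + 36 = (o + 3)*(o^3 - 13*o + 12) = (o - 1)*(o + 3)*(o^2 + o - 12) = (o - 3)*(o - 1)*(o + 3)*(o + 4)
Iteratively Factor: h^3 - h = (h)*(h^2 - 1) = h*(h + 1)*(h - 1)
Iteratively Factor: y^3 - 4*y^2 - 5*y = (y - 5)*(y^2 + y) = (y - 5)*(y + 1)*(y)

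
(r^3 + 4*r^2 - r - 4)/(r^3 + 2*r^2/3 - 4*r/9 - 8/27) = 27*(r^3 + 4*r^2 - r - 4)/(27*r^3 + 18*r^2 - 12*r - 8)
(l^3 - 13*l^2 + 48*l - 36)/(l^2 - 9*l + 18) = (l^2 - 7*l + 6)/(l - 3)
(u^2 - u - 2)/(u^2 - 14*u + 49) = (u^2 - u - 2)/(u^2 - 14*u + 49)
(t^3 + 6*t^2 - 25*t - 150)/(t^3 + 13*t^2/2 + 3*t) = 2*(t^2 - 25)/(t*(2*t + 1))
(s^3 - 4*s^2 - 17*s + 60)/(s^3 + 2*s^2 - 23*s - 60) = (s - 3)/(s + 3)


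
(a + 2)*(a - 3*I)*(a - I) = a^3 + 2*a^2 - 4*I*a^2 - 3*a - 8*I*a - 6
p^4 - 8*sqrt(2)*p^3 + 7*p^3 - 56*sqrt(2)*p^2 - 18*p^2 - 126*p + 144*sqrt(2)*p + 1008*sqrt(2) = (p + 7)*(p - 8*sqrt(2))*(p - 3*sqrt(2))*(p + 3*sqrt(2))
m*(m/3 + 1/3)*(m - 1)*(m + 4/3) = m^4/3 + 4*m^3/9 - m^2/3 - 4*m/9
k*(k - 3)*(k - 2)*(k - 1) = k^4 - 6*k^3 + 11*k^2 - 6*k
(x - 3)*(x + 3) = x^2 - 9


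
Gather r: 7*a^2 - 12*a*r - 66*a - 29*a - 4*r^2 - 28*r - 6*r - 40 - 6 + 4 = 7*a^2 - 95*a - 4*r^2 + r*(-12*a - 34) - 42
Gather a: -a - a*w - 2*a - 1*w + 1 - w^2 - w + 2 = a*(-w - 3) - w^2 - 2*w + 3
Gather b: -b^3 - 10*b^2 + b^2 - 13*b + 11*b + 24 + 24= -b^3 - 9*b^2 - 2*b + 48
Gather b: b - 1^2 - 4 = b - 5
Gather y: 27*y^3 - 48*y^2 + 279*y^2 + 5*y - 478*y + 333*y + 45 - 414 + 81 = 27*y^3 + 231*y^2 - 140*y - 288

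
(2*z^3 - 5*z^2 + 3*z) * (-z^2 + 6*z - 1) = -2*z^5 + 17*z^4 - 35*z^3 + 23*z^2 - 3*z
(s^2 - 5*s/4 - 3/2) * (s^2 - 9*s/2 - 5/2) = s^4 - 23*s^3/4 + 13*s^2/8 + 79*s/8 + 15/4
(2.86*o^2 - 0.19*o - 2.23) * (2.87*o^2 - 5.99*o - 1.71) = 8.2082*o^4 - 17.6767*o^3 - 10.1526*o^2 + 13.6826*o + 3.8133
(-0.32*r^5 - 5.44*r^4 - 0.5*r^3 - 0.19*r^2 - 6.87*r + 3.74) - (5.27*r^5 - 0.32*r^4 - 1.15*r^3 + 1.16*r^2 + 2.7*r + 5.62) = -5.59*r^5 - 5.12*r^4 + 0.65*r^3 - 1.35*r^2 - 9.57*r - 1.88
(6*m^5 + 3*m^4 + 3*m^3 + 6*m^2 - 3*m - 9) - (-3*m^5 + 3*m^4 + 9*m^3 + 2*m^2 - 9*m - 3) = 9*m^5 - 6*m^3 + 4*m^2 + 6*m - 6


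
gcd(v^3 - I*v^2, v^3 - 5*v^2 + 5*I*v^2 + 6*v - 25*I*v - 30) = v - I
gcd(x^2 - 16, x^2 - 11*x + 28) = x - 4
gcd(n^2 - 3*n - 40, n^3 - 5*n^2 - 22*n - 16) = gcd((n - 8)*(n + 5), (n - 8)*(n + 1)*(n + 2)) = n - 8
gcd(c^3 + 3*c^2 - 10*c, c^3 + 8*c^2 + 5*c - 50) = c^2 + 3*c - 10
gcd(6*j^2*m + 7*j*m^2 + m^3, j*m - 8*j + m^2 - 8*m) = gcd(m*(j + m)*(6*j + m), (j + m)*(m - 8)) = j + m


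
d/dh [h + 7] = 1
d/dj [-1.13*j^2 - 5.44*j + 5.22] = -2.26*j - 5.44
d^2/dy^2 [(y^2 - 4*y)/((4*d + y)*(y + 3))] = 2*(y*(4*d + y)^2*(y - 4) + y*(4*d + y)*(y - 4)*(y + 3) + y*(y - 4)*(y + 3)^2 + 2*(2 - y)*(4*d + y)^2*(y + 3) + 2*(2 - y)*(4*d + y)*(y + 3)^2 + (4*d + y)^2*(y + 3)^2)/((4*d + y)^3*(y + 3)^3)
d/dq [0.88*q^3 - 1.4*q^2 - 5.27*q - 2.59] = 2.64*q^2 - 2.8*q - 5.27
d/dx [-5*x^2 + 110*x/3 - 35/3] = 110/3 - 10*x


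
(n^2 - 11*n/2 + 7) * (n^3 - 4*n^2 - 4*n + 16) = n^5 - 19*n^4/2 + 25*n^3 + 10*n^2 - 116*n + 112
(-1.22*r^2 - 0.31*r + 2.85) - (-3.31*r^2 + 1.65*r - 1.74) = 2.09*r^2 - 1.96*r + 4.59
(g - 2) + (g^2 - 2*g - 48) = g^2 - g - 50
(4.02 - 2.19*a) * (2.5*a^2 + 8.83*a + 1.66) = -5.475*a^3 - 9.2877*a^2 + 31.8612*a + 6.6732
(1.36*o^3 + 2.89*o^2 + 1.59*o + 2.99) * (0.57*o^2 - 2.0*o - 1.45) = 0.7752*o^5 - 1.0727*o^4 - 6.8457*o^3 - 5.6662*o^2 - 8.2855*o - 4.3355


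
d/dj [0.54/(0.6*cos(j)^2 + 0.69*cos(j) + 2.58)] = (0.648*cos(j) + 0.3726)*sin(j)/(0.6*cos(j)^2 + 0.69*cos(j) + 2.58)^2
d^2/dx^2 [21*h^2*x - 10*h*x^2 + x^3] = -20*h + 6*x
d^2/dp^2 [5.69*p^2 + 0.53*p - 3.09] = 11.3800000000000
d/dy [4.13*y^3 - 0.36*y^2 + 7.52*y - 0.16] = 12.39*y^2 - 0.72*y + 7.52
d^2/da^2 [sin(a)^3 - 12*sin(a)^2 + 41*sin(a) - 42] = -9*sin(a)^3 + 48*sin(a)^2 - 35*sin(a) - 24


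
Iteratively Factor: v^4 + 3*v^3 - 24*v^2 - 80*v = (v + 4)*(v^3 - v^2 - 20*v) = (v + 4)^2*(v^2 - 5*v) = v*(v + 4)^2*(v - 5)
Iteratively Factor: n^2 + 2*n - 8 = (n - 2)*(n + 4)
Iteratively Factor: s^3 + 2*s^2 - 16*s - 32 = (s - 4)*(s^2 + 6*s + 8) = (s - 4)*(s + 2)*(s + 4)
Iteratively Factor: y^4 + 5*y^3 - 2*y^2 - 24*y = (y - 2)*(y^3 + 7*y^2 + 12*y) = (y - 2)*(y + 3)*(y^2 + 4*y) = y*(y - 2)*(y + 3)*(y + 4)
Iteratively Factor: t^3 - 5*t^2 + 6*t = (t)*(t^2 - 5*t + 6) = t*(t - 2)*(t - 3)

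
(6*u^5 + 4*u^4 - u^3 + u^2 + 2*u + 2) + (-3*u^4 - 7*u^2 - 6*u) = 6*u^5 + u^4 - u^3 - 6*u^2 - 4*u + 2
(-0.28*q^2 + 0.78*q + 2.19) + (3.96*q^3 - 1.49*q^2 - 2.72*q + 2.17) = 3.96*q^3 - 1.77*q^2 - 1.94*q + 4.36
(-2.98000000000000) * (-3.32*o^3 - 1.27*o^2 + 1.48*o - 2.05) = 9.8936*o^3 + 3.7846*o^2 - 4.4104*o + 6.109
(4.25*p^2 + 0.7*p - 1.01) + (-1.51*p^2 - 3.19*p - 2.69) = 2.74*p^2 - 2.49*p - 3.7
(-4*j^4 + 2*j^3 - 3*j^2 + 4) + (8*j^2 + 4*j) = -4*j^4 + 2*j^3 + 5*j^2 + 4*j + 4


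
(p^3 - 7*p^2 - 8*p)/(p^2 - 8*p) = p + 1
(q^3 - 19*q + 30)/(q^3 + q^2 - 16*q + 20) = (q - 3)/(q - 2)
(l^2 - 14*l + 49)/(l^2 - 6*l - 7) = (l - 7)/(l + 1)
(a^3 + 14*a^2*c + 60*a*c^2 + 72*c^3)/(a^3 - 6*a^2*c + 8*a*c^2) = (a^3 + 14*a^2*c + 60*a*c^2 + 72*c^3)/(a*(a^2 - 6*a*c + 8*c^2))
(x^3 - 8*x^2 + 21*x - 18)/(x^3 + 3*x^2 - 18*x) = (x^2 - 5*x + 6)/(x*(x + 6))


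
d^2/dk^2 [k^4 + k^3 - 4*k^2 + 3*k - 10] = 12*k^2 + 6*k - 8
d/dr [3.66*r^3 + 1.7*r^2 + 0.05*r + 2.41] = 10.98*r^2 + 3.4*r + 0.05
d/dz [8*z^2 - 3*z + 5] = 16*z - 3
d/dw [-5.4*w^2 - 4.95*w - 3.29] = -10.8*w - 4.95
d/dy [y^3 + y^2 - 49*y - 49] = 3*y^2 + 2*y - 49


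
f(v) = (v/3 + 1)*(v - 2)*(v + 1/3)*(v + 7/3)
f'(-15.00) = -3654.52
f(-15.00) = 12632.89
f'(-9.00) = -664.74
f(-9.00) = 1271.11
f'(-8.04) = -447.32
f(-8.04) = 741.81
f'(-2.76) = -0.47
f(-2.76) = -0.39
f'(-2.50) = 1.27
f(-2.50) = -0.27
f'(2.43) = 31.57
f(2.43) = 10.24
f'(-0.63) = -2.88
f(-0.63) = 1.05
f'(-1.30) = 0.41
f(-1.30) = 1.87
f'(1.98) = 16.28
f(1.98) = -0.33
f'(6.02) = 408.44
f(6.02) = 641.46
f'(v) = (v/3 + 1)*(v - 2)*(v + 1/3) + (v/3 + 1)*(v - 2)*(v + 7/3) + (v/3 + 1)*(v + 1/3)*(v + 7/3) + (v - 2)*(v + 1/3)*(v + 7/3)/3 = 4*v^3/3 + 11*v^2/3 - 46*v/27 - 137/27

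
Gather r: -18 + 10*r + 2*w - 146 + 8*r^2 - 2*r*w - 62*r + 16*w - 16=8*r^2 + r*(-2*w - 52) + 18*w - 180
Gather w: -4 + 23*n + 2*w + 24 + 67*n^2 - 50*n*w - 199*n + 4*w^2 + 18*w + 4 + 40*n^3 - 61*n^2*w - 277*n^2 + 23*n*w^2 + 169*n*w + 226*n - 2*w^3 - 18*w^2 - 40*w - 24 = 40*n^3 - 210*n^2 + 50*n - 2*w^3 + w^2*(23*n - 14) + w*(-61*n^2 + 119*n - 20)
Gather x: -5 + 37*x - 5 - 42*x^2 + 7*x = -42*x^2 + 44*x - 10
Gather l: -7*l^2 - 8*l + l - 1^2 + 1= -7*l^2 - 7*l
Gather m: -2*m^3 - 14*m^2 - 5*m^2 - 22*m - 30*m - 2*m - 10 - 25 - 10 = -2*m^3 - 19*m^2 - 54*m - 45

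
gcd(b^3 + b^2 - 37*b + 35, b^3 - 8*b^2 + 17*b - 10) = b^2 - 6*b + 5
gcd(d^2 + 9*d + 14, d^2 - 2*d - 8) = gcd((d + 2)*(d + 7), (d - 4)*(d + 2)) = d + 2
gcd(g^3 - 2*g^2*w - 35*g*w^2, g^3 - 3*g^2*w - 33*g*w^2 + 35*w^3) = -g^2 + 2*g*w + 35*w^2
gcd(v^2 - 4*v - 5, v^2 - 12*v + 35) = v - 5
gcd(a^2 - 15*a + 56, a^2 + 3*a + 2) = 1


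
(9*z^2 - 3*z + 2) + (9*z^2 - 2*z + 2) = 18*z^2 - 5*z + 4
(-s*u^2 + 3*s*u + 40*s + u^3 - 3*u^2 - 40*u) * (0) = 0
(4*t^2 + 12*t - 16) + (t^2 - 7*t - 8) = 5*t^2 + 5*t - 24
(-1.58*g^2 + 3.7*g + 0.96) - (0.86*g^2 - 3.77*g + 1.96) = -2.44*g^2 + 7.47*g - 1.0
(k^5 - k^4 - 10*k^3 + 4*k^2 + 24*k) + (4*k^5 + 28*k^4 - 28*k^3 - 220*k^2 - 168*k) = 5*k^5 + 27*k^4 - 38*k^3 - 216*k^2 - 144*k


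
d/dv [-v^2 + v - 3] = 1 - 2*v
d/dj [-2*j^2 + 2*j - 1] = 2 - 4*j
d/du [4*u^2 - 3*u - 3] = 8*u - 3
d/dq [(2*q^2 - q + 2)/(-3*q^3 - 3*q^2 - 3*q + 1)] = (6*q^4 - 6*q^3 + 9*q^2 + 16*q + 5)/(9*q^6 + 18*q^5 + 27*q^4 + 12*q^3 + 3*q^2 - 6*q + 1)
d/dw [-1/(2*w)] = 1/(2*w^2)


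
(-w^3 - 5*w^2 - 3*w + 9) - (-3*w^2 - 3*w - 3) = -w^3 - 2*w^2 + 12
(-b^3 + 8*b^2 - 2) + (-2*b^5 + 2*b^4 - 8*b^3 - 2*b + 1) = -2*b^5 + 2*b^4 - 9*b^3 + 8*b^2 - 2*b - 1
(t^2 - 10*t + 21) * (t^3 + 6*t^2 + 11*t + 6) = t^5 - 4*t^4 - 28*t^3 + 22*t^2 + 171*t + 126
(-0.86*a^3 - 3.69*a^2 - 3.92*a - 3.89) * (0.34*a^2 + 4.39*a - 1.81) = -0.2924*a^5 - 5.03*a^4 - 15.9753*a^3 - 11.8525*a^2 - 9.9819*a + 7.0409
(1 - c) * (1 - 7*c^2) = 7*c^3 - 7*c^2 - c + 1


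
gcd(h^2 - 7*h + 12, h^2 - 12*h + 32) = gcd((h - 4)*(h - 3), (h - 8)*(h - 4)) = h - 4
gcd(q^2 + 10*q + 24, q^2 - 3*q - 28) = q + 4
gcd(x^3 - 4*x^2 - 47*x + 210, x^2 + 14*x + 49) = x + 7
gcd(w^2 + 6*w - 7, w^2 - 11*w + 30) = 1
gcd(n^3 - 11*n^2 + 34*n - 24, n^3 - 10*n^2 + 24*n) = n^2 - 10*n + 24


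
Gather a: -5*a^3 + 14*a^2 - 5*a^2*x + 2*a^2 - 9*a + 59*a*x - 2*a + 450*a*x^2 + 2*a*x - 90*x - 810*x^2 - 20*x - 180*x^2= -5*a^3 + a^2*(16 - 5*x) + a*(450*x^2 + 61*x - 11) - 990*x^2 - 110*x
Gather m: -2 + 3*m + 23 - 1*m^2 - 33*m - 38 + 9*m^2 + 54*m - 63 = 8*m^2 + 24*m - 80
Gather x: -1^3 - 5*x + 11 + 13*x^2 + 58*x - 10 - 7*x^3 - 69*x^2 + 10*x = -7*x^3 - 56*x^2 + 63*x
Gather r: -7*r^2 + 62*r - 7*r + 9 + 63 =-7*r^2 + 55*r + 72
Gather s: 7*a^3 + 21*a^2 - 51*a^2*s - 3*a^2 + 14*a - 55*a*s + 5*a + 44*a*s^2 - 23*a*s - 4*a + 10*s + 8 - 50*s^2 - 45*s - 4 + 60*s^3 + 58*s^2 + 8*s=7*a^3 + 18*a^2 + 15*a + 60*s^3 + s^2*(44*a + 8) + s*(-51*a^2 - 78*a - 27) + 4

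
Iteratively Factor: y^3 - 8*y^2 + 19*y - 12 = (y - 4)*(y^2 - 4*y + 3) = (y - 4)*(y - 3)*(y - 1)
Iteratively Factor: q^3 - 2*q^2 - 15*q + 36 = (q - 3)*(q^2 + q - 12) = (q - 3)^2*(q + 4)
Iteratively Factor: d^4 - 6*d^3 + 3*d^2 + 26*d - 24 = (d - 1)*(d^3 - 5*d^2 - 2*d + 24) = (d - 1)*(d + 2)*(d^2 - 7*d + 12) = (d - 3)*(d - 1)*(d + 2)*(d - 4)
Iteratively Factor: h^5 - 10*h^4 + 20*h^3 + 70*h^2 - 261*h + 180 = (h - 3)*(h^4 - 7*h^3 - h^2 + 67*h - 60) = (h - 3)*(h + 3)*(h^3 - 10*h^2 + 29*h - 20) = (h - 4)*(h - 3)*(h + 3)*(h^2 - 6*h + 5) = (h - 4)*(h - 3)*(h - 1)*(h + 3)*(h - 5)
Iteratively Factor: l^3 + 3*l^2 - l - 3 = (l - 1)*(l^2 + 4*l + 3) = (l - 1)*(l + 3)*(l + 1)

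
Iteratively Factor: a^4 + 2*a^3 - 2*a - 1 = (a + 1)*(a^3 + a^2 - a - 1) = (a + 1)^2*(a^2 - 1) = (a - 1)*(a + 1)^2*(a + 1)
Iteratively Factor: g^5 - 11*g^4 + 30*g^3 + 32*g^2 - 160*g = (g)*(g^4 - 11*g^3 + 30*g^2 + 32*g - 160) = g*(g + 2)*(g^3 - 13*g^2 + 56*g - 80) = g*(g - 4)*(g + 2)*(g^2 - 9*g + 20) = g*(g - 4)^2*(g + 2)*(g - 5)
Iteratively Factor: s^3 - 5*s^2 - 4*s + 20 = (s - 2)*(s^2 - 3*s - 10) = (s - 2)*(s + 2)*(s - 5)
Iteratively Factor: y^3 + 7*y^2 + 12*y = (y + 3)*(y^2 + 4*y) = y*(y + 3)*(y + 4)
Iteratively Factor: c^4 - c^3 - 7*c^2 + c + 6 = (c - 1)*(c^3 - 7*c - 6) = (c - 1)*(c + 2)*(c^2 - 2*c - 3) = (c - 3)*(c - 1)*(c + 2)*(c + 1)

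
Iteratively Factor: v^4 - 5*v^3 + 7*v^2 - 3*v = (v - 1)*(v^3 - 4*v^2 + 3*v) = (v - 3)*(v - 1)*(v^2 - v) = (v - 3)*(v - 1)^2*(v)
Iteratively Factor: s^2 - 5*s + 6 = (s - 3)*(s - 2)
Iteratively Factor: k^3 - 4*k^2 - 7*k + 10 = (k - 1)*(k^2 - 3*k - 10) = (k - 1)*(k + 2)*(k - 5)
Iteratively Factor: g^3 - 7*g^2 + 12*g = (g - 3)*(g^2 - 4*g) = (g - 4)*(g - 3)*(g)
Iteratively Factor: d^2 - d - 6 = (d + 2)*(d - 3)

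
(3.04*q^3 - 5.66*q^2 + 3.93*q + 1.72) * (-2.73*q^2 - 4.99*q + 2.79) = -8.2992*q^5 + 0.2822*q^4 + 25.9961*q^3 - 40.0977*q^2 + 2.3819*q + 4.7988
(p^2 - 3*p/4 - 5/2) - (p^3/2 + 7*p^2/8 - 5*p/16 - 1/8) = -p^3/2 + p^2/8 - 7*p/16 - 19/8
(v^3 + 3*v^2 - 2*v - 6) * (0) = 0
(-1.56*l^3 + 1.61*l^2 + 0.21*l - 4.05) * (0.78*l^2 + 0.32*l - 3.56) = -1.2168*l^5 + 0.7566*l^4 + 6.2326*l^3 - 8.8234*l^2 - 2.0436*l + 14.418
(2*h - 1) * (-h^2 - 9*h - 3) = -2*h^3 - 17*h^2 + 3*h + 3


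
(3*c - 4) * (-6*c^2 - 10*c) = -18*c^3 - 6*c^2 + 40*c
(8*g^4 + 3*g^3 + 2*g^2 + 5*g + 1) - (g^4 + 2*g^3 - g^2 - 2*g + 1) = 7*g^4 + g^3 + 3*g^2 + 7*g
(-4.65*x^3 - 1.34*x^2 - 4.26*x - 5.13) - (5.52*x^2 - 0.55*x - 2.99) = -4.65*x^3 - 6.86*x^2 - 3.71*x - 2.14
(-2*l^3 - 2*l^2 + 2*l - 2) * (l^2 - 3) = -2*l^5 - 2*l^4 + 8*l^3 + 4*l^2 - 6*l + 6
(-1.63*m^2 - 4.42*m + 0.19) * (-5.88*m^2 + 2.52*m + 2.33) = 9.5844*m^4 + 21.882*m^3 - 16.0535*m^2 - 9.8198*m + 0.4427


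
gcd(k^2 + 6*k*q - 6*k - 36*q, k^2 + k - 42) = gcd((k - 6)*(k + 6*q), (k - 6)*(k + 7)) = k - 6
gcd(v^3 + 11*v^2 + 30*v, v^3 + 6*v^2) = v^2 + 6*v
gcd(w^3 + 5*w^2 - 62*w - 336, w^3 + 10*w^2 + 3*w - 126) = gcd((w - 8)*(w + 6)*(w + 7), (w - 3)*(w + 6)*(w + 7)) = w^2 + 13*w + 42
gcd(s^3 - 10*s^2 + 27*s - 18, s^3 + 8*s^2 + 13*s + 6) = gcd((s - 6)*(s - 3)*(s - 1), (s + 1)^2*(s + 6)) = 1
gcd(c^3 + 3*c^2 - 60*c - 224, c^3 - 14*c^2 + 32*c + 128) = c - 8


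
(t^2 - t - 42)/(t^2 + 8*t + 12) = (t - 7)/(t + 2)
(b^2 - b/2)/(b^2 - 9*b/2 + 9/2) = b*(2*b - 1)/(2*b^2 - 9*b + 9)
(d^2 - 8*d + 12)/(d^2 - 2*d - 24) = (d - 2)/(d + 4)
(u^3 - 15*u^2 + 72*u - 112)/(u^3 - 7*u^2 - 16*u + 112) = (u - 4)/(u + 4)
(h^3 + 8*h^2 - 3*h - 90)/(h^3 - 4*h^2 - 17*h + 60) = (h^2 + 11*h + 30)/(h^2 - h - 20)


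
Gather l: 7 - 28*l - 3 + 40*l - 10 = 12*l - 6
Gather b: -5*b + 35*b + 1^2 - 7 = 30*b - 6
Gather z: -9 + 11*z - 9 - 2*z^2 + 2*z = -2*z^2 + 13*z - 18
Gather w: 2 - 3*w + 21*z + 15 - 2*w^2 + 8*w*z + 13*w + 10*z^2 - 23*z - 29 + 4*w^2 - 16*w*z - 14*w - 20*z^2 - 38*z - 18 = 2*w^2 + w*(-8*z - 4) - 10*z^2 - 40*z - 30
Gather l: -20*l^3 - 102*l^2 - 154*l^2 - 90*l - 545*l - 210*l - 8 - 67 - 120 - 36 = -20*l^3 - 256*l^2 - 845*l - 231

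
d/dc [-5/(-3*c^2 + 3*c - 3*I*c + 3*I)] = 5*(-2*c + 1 - I)/(3*(c^2 - c + I*c - I)^2)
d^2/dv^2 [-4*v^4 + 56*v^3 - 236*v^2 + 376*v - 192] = -48*v^2 + 336*v - 472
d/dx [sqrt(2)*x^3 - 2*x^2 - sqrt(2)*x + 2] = 3*sqrt(2)*x^2 - 4*x - sqrt(2)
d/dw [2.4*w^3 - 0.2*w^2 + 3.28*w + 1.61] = 7.2*w^2 - 0.4*w + 3.28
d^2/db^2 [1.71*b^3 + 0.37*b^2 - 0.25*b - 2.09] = 10.26*b + 0.74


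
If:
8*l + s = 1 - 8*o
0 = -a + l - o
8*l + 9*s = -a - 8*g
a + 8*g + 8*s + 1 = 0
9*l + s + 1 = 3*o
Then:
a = -2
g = -135/8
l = -2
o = 0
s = 17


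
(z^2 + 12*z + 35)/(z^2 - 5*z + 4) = (z^2 + 12*z + 35)/(z^2 - 5*z + 4)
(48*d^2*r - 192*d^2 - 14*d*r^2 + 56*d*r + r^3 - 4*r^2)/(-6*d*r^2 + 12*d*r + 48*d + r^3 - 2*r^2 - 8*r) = (-8*d + r)/(r + 2)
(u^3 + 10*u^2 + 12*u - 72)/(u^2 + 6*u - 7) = (u^3 + 10*u^2 + 12*u - 72)/(u^2 + 6*u - 7)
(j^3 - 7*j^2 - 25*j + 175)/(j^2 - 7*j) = j - 25/j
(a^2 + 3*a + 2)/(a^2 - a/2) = 2*(a^2 + 3*a + 2)/(a*(2*a - 1))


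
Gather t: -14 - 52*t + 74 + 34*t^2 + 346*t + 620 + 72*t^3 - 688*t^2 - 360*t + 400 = 72*t^3 - 654*t^2 - 66*t + 1080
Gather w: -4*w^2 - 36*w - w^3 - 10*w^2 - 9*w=-w^3 - 14*w^2 - 45*w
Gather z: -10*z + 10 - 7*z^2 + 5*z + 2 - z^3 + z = -z^3 - 7*z^2 - 4*z + 12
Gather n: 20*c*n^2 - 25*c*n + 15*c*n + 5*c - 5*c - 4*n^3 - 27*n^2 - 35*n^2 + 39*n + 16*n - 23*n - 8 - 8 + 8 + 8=-4*n^3 + n^2*(20*c - 62) + n*(32 - 10*c)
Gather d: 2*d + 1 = 2*d + 1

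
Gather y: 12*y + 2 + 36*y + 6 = 48*y + 8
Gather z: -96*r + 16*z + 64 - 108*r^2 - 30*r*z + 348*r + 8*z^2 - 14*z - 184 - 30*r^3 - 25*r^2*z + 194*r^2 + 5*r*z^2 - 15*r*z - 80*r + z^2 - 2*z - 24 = -30*r^3 + 86*r^2 + 172*r + z^2*(5*r + 9) + z*(-25*r^2 - 45*r) - 144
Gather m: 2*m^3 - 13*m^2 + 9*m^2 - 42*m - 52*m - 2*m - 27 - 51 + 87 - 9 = 2*m^3 - 4*m^2 - 96*m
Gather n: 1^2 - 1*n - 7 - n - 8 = -2*n - 14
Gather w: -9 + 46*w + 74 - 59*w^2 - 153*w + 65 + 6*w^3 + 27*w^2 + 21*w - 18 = 6*w^3 - 32*w^2 - 86*w + 112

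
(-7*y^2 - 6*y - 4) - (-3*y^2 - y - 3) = -4*y^2 - 5*y - 1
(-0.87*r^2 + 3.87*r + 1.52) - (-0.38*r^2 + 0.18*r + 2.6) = -0.49*r^2 + 3.69*r - 1.08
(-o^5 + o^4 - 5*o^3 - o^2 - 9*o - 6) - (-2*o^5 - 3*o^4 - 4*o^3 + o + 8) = o^5 + 4*o^4 - o^3 - o^2 - 10*o - 14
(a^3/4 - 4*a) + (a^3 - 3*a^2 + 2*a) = 5*a^3/4 - 3*a^2 - 2*a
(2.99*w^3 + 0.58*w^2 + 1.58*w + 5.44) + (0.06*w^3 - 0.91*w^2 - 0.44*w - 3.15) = 3.05*w^3 - 0.33*w^2 + 1.14*w + 2.29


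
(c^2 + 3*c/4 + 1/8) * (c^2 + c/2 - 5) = c^4 + 5*c^3/4 - 9*c^2/2 - 59*c/16 - 5/8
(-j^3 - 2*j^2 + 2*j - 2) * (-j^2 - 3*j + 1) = j^5 + 5*j^4 + 3*j^3 - 6*j^2 + 8*j - 2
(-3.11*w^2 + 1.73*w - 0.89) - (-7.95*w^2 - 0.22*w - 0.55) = 4.84*w^2 + 1.95*w - 0.34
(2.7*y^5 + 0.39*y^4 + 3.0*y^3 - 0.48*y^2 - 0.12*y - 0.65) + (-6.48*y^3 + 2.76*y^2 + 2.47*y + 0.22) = 2.7*y^5 + 0.39*y^4 - 3.48*y^3 + 2.28*y^2 + 2.35*y - 0.43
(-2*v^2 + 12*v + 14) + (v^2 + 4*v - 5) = -v^2 + 16*v + 9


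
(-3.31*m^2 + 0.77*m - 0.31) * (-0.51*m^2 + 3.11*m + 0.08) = 1.6881*m^4 - 10.6868*m^3 + 2.288*m^2 - 0.9025*m - 0.0248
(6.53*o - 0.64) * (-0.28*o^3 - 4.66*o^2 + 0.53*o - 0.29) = -1.8284*o^4 - 30.2506*o^3 + 6.4433*o^2 - 2.2329*o + 0.1856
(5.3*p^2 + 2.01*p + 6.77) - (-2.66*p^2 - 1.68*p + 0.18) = 7.96*p^2 + 3.69*p + 6.59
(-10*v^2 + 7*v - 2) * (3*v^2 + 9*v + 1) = -30*v^4 - 69*v^3 + 47*v^2 - 11*v - 2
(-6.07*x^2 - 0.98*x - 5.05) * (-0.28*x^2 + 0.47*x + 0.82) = 1.6996*x^4 - 2.5785*x^3 - 4.024*x^2 - 3.1771*x - 4.141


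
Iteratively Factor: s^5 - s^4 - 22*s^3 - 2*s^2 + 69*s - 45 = (s - 5)*(s^4 + 4*s^3 - 2*s^2 - 12*s + 9) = (s - 5)*(s - 1)*(s^3 + 5*s^2 + 3*s - 9) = (s - 5)*(s - 1)^2*(s^2 + 6*s + 9) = (s - 5)*(s - 1)^2*(s + 3)*(s + 3)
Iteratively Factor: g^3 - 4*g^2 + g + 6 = (g - 2)*(g^2 - 2*g - 3) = (g - 2)*(g + 1)*(g - 3)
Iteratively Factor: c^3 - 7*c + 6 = (c + 3)*(c^2 - 3*c + 2) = (c - 2)*(c + 3)*(c - 1)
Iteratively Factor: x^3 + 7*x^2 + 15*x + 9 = (x + 3)*(x^2 + 4*x + 3) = (x + 1)*(x + 3)*(x + 3)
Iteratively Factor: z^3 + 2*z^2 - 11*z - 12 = (z + 1)*(z^2 + z - 12) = (z + 1)*(z + 4)*(z - 3)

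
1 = 1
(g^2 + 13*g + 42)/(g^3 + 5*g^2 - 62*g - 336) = 1/(g - 8)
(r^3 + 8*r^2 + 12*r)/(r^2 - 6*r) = (r^2 + 8*r + 12)/(r - 6)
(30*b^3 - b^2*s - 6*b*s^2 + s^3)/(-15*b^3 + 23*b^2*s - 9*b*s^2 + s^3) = (2*b + s)/(-b + s)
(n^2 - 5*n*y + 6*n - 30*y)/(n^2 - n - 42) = (n - 5*y)/(n - 7)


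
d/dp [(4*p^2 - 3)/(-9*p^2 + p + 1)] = (4*p^2 - 46*p + 3)/(81*p^4 - 18*p^3 - 17*p^2 + 2*p + 1)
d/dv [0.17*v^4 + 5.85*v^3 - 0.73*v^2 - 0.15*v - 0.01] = 0.68*v^3 + 17.55*v^2 - 1.46*v - 0.15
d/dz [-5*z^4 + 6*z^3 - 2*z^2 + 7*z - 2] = -20*z^3 + 18*z^2 - 4*z + 7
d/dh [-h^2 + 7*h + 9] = 7 - 2*h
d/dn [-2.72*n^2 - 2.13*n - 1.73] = -5.44*n - 2.13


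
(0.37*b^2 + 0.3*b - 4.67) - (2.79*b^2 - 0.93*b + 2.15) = -2.42*b^2 + 1.23*b - 6.82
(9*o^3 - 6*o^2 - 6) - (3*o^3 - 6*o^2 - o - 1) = 6*o^3 + o - 5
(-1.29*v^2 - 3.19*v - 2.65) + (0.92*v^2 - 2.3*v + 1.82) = -0.37*v^2 - 5.49*v - 0.83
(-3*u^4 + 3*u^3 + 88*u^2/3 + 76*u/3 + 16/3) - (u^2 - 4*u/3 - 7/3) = -3*u^4 + 3*u^3 + 85*u^2/3 + 80*u/3 + 23/3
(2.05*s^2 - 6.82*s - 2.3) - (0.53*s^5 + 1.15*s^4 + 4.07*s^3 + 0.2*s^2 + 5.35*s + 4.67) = -0.53*s^5 - 1.15*s^4 - 4.07*s^3 + 1.85*s^2 - 12.17*s - 6.97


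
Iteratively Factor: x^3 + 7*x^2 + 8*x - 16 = (x + 4)*(x^2 + 3*x - 4) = (x + 4)^2*(x - 1)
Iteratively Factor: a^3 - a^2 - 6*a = (a + 2)*(a^2 - 3*a) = a*(a + 2)*(a - 3)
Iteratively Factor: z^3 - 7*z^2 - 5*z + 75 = (z + 3)*(z^2 - 10*z + 25) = (z - 5)*(z + 3)*(z - 5)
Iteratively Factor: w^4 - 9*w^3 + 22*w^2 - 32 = (w + 1)*(w^3 - 10*w^2 + 32*w - 32) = (w - 4)*(w + 1)*(w^2 - 6*w + 8) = (w - 4)*(w - 2)*(w + 1)*(w - 4)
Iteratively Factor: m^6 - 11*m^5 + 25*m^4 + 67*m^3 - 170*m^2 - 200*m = (m - 5)*(m^5 - 6*m^4 - 5*m^3 + 42*m^2 + 40*m) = (m - 5)*(m - 4)*(m^4 - 2*m^3 - 13*m^2 - 10*m) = (m - 5)^2*(m - 4)*(m^3 + 3*m^2 + 2*m) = m*(m - 5)^2*(m - 4)*(m^2 + 3*m + 2) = m*(m - 5)^2*(m - 4)*(m + 2)*(m + 1)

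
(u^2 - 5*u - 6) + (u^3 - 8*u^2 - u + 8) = u^3 - 7*u^2 - 6*u + 2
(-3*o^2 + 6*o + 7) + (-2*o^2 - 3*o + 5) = -5*o^2 + 3*o + 12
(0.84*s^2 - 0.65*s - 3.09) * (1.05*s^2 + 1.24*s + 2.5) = 0.882*s^4 + 0.3591*s^3 - 1.9505*s^2 - 5.4566*s - 7.725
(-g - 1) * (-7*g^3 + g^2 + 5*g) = 7*g^4 + 6*g^3 - 6*g^2 - 5*g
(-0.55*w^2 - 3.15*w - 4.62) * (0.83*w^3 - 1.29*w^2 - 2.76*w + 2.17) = -0.4565*w^5 - 1.905*w^4 + 1.7469*w^3 + 13.4603*w^2 + 5.9157*w - 10.0254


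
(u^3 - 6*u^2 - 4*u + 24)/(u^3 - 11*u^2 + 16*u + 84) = (u - 2)/(u - 7)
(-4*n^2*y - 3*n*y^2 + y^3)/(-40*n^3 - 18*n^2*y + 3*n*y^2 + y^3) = y*(n + y)/(10*n^2 + 7*n*y + y^2)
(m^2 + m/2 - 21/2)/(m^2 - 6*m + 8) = (2*m^2 + m - 21)/(2*(m^2 - 6*m + 8))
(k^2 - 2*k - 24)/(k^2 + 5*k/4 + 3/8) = 8*(k^2 - 2*k - 24)/(8*k^2 + 10*k + 3)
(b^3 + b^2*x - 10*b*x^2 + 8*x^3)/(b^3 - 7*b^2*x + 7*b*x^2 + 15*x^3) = (b^3 + b^2*x - 10*b*x^2 + 8*x^3)/(b^3 - 7*b^2*x + 7*b*x^2 + 15*x^3)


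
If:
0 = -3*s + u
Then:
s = u/3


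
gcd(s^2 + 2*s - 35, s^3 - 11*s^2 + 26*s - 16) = 1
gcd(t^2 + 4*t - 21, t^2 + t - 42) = t + 7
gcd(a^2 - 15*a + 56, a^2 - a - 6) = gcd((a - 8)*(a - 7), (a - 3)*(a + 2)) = 1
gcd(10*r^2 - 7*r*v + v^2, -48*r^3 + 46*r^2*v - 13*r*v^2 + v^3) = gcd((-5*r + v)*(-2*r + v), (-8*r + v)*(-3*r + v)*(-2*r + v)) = 2*r - v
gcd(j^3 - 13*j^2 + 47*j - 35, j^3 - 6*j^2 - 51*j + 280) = j - 5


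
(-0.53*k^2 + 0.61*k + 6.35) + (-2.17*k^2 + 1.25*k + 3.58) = -2.7*k^2 + 1.86*k + 9.93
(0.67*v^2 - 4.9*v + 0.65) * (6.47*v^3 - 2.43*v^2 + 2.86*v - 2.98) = 4.3349*v^5 - 33.3311*v^4 + 18.0287*v^3 - 17.5901*v^2 + 16.461*v - 1.937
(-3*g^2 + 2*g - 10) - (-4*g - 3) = -3*g^2 + 6*g - 7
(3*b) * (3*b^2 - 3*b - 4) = 9*b^3 - 9*b^2 - 12*b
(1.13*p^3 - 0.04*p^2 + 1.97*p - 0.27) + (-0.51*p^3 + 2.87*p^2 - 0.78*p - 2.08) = 0.62*p^3 + 2.83*p^2 + 1.19*p - 2.35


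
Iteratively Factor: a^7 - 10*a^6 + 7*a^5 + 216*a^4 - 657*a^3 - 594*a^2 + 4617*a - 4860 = (a - 5)*(a^6 - 5*a^5 - 18*a^4 + 126*a^3 - 27*a^2 - 729*a + 972) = (a - 5)*(a - 3)*(a^5 - 2*a^4 - 24*a^3 + 54*a^2 + 135*a - 324) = (a - 5)*(a - 3)^2*(a^4 + a^3 - 21*a^2 - 9*a + 108) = (a - 5)*(a - 3)^3*(a^3 + 4*a^2 - 9*a - 36) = (a - 5)*(a - 3)^3*(a + 4)*(a^2 - 9) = (a - 5)*(a - 3)^3*(a + 3)*(a + 4)*(a - 3)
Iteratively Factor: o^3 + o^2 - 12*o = (o - 3)*(o^2 + 4*o) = o*(o - 3)*(o + 4)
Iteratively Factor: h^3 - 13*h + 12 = (h - 3)*(h^2 + 3*h - 4) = (h - 3)*(h - 1)*(h + 4)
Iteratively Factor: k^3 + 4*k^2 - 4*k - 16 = (k + 4)*(k^2 - 4) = (k + 2)*(k + 4)*(k - 2)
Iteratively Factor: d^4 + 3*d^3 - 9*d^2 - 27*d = (d - 3)*(d^3 + 6*d^2 + 9*d) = d*(d - 3)*(d^2 + 6*d + 9) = d*(d - 3)*(d + 3)*(d + 3)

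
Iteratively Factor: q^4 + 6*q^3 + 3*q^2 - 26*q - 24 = (q - 2)*(q^3 + 8*q^2 + 19*q + 12) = (q - 2)*(q + 1)*(q^2 + 7*q + 12) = (q - 2)*(q + 1)*(q + 3)*(q + 4)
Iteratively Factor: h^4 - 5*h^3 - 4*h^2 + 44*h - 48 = (h + 3)*(h^3 - 8*h^2 + 20*h - 16) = (h - 2)*(h + 3)*(h^2 - 6*h + 8) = (h - 2)^2*(h + 3)*(h - 4)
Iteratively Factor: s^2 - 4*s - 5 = (s - 5)*(s + 1)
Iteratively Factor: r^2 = (r)*(r)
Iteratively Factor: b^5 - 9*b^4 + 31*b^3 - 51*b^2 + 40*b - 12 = (b - 1)*(b^4 - 8*b^3 + 23*b^2 - 28*b + 12) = (b - 3)*(b - 1)*(b^3 - 5*b^2 + 8*b - 4) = (b - 3)*(b - 2)*(b - 1)*(b^2 - 3*b + 2) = (b - 3)*(b - 2)*(b - 1)^2*(b - 2)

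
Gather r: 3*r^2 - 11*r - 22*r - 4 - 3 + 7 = 3*r^2 - 33*r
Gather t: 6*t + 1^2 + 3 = 6*t + 4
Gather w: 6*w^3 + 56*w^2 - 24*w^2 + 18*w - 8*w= 6*w^3 + 32*w^2 + 10*w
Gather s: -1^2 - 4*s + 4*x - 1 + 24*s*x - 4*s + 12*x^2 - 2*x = s*(24*x - 8) + 12*x^2 + 2*x - 2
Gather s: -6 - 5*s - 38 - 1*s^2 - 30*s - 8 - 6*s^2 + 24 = -7*s^2 - 35*s - 28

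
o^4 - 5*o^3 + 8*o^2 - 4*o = o*(o - 2)^2*(o - 1)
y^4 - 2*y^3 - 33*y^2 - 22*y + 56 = (y - 7)*(y - 1)*(y + 2)*(y + 4)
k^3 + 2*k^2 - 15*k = k*(k - 3)*(k + 5)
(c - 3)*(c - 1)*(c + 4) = c^3 - 13*c + 12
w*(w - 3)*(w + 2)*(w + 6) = w^4 + 5*w^3 - 12*w^2 - 36*w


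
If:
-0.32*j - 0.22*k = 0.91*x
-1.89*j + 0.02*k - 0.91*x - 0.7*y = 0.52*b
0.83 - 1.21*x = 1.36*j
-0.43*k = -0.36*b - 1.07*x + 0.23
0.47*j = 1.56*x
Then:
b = -1.34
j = 0.48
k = -1.30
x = 0.15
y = -0.53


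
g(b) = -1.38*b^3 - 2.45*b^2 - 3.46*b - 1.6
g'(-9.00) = -294.70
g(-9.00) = 837.11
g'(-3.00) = -26.02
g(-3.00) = 23.99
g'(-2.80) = -22.20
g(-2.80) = 19.17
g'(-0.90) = -2.40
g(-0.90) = 0.54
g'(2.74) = -47.97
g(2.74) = -57.86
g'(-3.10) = -28.06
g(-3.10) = 26.69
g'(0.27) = -5.08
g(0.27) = -2.74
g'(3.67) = -77.20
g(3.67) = -115.51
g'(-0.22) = -2.58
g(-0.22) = -0.94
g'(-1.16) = -3.35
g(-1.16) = 1.27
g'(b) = -4.14*b^2 - 4.9*b - 3.46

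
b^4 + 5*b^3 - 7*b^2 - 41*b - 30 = (b - 3)*(b + 1)*(b + 2)*(b + 5)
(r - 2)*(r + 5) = r^2 + 3*r - 10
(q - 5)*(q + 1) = q^2 - 4*q - 5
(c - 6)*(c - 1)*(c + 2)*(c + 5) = c^4 - 33*c^2 - 28*c + 60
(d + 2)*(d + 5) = d^2 + 7*d + 10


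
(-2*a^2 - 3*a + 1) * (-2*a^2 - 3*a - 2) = 4*a^4 + 12*a^3 + 11*a^2 + 3*a - 2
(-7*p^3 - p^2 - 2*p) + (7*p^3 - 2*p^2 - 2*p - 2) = -3*p^2 - 4*p - 2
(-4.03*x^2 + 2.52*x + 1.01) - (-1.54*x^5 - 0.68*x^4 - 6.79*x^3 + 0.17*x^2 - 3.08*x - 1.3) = 1.54*x^5 + 0.68*x^4 + 6.79*x^3 - 4.2*x^2 + 5.6*x + 2.31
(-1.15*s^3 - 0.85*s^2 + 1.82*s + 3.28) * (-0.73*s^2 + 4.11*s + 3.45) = 0.8395*s^5 - 4.106*s^4 - 8.7896*s^3 + 2.1533*s^2 + 19.7598*s + 11.316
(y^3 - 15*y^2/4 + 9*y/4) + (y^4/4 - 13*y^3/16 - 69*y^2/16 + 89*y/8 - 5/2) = y^4/4 + 3*y^3/16 - 129*y^2/16 + 107*y/8 - 5/2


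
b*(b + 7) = b^2 + 7*b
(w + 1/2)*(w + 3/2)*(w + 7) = w^3 + 9*w^2 + 59*w/4 + 21/4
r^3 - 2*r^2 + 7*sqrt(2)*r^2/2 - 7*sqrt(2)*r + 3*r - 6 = (r - 2)*(r + sqrt(2)/2)*(r + 3*sqrt(2))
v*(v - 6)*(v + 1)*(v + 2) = v^4 - 3*v^3 - 16*v^2 - 12*v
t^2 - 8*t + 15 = (t - 5)*(t - 3)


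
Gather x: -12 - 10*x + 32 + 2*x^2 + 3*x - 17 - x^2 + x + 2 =x^2 - 6*x + 5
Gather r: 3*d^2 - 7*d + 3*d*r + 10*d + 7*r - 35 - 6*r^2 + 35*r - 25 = 3*d^2 + 3*d - 6*r^2 + r*(3*d + 42) - 60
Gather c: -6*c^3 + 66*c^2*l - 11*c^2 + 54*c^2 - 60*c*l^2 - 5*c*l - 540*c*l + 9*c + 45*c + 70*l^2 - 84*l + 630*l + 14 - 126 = -6*c^3 + c^2*(66*l + 43) + c*(-60*l^2 - 545*l + 54) + 70*l^2 + 546*l - 112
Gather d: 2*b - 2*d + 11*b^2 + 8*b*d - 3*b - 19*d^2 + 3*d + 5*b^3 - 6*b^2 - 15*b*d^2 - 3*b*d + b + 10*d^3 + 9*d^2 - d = 5*b^3 + 5*b^2 + 5*b*d + 10*d^3 + d^2*(-15*b - 10)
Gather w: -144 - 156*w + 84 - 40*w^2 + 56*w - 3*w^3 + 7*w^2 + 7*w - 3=-3*w^3 - 33*w^2 - 93*w - 63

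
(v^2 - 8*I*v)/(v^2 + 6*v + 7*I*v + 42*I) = v*(v - 8*I)/(v^2 + v*(6 + 7*I) + 42*I)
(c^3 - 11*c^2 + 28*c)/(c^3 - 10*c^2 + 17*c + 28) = c/(c + 1)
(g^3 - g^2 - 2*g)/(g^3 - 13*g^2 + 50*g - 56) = g*(g + 1)/(g^2 - 11*g + 28)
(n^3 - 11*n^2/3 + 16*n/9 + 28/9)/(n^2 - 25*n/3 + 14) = (3*n^2 - 4*n - 4)/(3*(n - 6))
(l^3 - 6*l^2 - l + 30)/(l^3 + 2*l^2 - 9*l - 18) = (l - 5)/(l + 3)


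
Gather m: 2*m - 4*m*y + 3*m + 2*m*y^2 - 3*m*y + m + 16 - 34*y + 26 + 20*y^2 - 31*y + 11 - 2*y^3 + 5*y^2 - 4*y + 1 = m*(2*y^2 - 7*y + 6) - 2*y^3 + 25*y^2 - 69*y + 54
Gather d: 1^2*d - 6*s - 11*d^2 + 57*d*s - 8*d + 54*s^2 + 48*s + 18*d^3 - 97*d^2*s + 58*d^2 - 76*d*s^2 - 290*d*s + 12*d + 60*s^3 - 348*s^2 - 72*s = 18*d^3 + d^2*(47 - 97*s) + d*(-76*s^2 - 233*s + 5) + 60*s^3 - 294*s^2 - 30*s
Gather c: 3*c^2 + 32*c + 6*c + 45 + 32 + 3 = 3*c^2 + 38*c + 80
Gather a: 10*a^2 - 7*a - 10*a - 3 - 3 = 10*a^2 - 17*a - 6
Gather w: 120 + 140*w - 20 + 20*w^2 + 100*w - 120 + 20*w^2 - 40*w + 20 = 40*w^2 + 200*w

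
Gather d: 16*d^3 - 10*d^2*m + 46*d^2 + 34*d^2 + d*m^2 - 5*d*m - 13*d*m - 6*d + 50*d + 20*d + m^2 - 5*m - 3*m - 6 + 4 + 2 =16*d^3 + d^2*(80 - 10*m) + d*(m^2 - 18*m + 64) + m^2 - 8*m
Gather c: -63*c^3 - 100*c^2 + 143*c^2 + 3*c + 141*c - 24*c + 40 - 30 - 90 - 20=-63*c^3 + 43*c^2 + 120*c - 100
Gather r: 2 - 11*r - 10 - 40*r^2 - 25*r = -40*r^2 - 36*r - 8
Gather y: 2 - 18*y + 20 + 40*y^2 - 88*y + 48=40*y^2 - 106*y + 70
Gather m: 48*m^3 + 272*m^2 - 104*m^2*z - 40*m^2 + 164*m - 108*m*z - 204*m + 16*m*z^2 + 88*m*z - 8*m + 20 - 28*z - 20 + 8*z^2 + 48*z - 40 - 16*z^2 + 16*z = 48*m^3 + m^2*(232 - 104*z) + m*(16*z^2 - 20*z - 48) - 8*z^2 + 36*z - 40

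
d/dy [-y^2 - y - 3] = -2*y - 1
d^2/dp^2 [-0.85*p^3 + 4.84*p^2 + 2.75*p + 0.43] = 9.68 - 5.1*p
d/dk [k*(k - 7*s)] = 2*k - 7*s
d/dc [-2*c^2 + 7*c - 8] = 7 - 4*c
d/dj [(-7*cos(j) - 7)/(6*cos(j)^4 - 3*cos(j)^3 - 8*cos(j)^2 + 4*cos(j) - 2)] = 7*(-9*(1 - cos(2*j))^2 + 5*cos(j) - 19*cos(2*j) - 9*cos(3*j) + 5)*sin(j)/(2*(-6*cos(j)^4 + 3*cos(j)^3 + 8*cos(j)^2 - 4*cos(j) + 2)^2)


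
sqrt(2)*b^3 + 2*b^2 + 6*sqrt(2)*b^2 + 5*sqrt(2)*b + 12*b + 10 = (b + 5)*(b + sqrt(2))*(sqrt(2)*b + sqrt(2))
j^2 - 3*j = j*(j - 3)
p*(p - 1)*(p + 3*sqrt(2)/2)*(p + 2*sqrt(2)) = p^4 - p^3 + 7*sqrt(2)*p^3/2 - 7*sqrt(2)*p^2/2 + 6*p^2 - 6*p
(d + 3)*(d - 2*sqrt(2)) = d^2 - 2*sqrt(2)*d + 3*d - 6*sqrt(2)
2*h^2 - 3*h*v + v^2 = (-2*h + v)*(-h + v)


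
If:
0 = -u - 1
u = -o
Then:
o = 1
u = -1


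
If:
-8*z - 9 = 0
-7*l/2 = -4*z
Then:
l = -9/7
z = -9/8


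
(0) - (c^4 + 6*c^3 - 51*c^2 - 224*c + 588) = -c^4 - 6*c^3 + 51*c^2 + 224*c - 588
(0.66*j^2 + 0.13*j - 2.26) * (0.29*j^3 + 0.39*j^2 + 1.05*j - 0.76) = 0.1914*j^5 + 0.2951*j^4 + 0.0883000000000002*j^3 - 1.2465*j^2 - 2.4718*j + 1.7176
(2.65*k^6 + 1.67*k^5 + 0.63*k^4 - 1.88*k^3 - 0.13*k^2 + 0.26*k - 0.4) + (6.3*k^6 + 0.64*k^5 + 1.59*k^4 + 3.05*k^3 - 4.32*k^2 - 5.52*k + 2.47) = 8.95*k^6 + 2.31*k^5 + 2.22*k^4 + 1.17*k^3 - 4.45*k^2 - 5.26*k + 2.07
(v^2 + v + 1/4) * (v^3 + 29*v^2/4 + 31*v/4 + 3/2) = v^5 + 33*v^4/4 + 61*v^3/4 + 177*v^2/16 + 55*v/16 + 3/8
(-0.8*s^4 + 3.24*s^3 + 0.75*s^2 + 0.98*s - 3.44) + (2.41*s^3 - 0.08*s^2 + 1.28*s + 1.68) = -0.8*s^4 + 5.65*s^3 + 0.67*s^2 + 2.26*s - 1.76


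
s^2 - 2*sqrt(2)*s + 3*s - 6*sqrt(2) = (s + 3)*(s - 2*sqrt(2))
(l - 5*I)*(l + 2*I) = l^2 - 3*I*l + 10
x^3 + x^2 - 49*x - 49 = (x - 7)*(x + 1)*(x + 7)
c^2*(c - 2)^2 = c^4 - 4*c^3 + 4*c^2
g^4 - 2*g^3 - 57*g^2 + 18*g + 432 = (g - 8)*(g - 3)*(g + 3)*(g + 6)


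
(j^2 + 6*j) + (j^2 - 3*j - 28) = 2*j^2 + 3*j - 28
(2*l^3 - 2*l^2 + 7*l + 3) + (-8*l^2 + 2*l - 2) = 2*l^3 - 10*l^2 + 9*l + 1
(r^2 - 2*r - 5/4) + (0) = r^2 - 2*r - 5/4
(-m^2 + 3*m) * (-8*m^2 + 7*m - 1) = 8*m^4 - 31*m^3 + 22*m^2 - 3*m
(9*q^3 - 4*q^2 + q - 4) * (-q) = -9*q^4 + 4*q^3 - q^2 + 4*q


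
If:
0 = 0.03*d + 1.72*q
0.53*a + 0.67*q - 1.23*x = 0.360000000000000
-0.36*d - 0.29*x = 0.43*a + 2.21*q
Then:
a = 2.23494431185362*x + 0.659785202863962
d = -3.89177936886767*x - 0.882577565632458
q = 0.0678798727128083*x + 0.0153937947494033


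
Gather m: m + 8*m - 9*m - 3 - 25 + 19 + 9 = 0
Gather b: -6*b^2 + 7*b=-6*b^2 + 7*b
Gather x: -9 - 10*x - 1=-10*x - 10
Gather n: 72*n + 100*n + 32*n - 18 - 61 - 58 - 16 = 204*n - 153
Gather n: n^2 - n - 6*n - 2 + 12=n^2 - 7*n + 10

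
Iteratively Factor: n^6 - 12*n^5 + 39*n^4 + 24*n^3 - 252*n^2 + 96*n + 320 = (n - 4)*(n^5 - 8*n^4 + 7*n^3 + 52*n^2 - 44*n - 80) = (n - 4)*(n - 2)*(n^4 - 6*n^3 - 5*n^2 + 42*n + 40) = (n - 4)*(n - 2)*(n + 2)*(n^3 - 8*n^2 + 11*n + 20) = (n - 4)*(n - 2)*(n + 1)*(n + 2)*(n^2 - 9*n + 20) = (n - 4)^2*(n - 2)*(n + 1)*(n + 2)*(n - 5)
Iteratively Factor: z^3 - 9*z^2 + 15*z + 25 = (z - 5)*(z^2 - 4*z - 5) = (z - 5)*(z + 1)*(z - 5)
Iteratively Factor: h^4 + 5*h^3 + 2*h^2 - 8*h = (h + 2)*(h^3 + 3*h^2 - 4*h) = h*(h + 2)*(h^2 + 3*h - 4) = h*(h + 2)*(h + 4)*(h - 1)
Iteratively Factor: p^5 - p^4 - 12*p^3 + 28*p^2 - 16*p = (p + 4)*(p^4 - 5*p^3 + 8*p^2 - 4*p) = p*(p + 4)*(p^3 - 5*p^2 + 8*p - 4) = p*(p - 2)*(p + 4)*(p^2 - 3*p + 2) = p*(p - 2)*(p - 1)*(p + 4)*(p - 2)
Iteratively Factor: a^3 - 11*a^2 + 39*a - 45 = (a - 5)*(a^2 - 6*a + 9) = (a - 5)*(a - 3)*(a - 3)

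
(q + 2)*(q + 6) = q^2 + 8*q + 12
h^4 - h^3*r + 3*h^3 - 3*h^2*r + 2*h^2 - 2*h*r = h*(h + 1)*(h + 2)*(h - r)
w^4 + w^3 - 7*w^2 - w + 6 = (w - 2)*(w - 1)*(w + 1)*(w + 3)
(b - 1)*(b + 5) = b^2 + 4*b - 5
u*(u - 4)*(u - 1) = u^3 - 5*u^2 + 4*u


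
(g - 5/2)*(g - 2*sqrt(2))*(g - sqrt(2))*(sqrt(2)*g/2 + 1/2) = sqrt(2)*g^4/2 - 5*g^3/2 - 5*sqrt(2)*g^3/4 + sqrt(2)*g^2/2 + 25*g^2/4 - 5*sqrt(2)*g/4 + 2*g - 5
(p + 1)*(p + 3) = p^2 + 4*p + 3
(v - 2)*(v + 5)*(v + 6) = v^3 + 9*v^2 + 8*v - 60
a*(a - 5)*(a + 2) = a^3 - 3*a^2 - 10*a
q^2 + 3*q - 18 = (q - 3)*(q + 6)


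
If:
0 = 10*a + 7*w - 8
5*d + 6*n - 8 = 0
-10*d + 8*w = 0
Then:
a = 4/5 - 7*w/10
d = 4*w/5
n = 4/3 - 2*w/3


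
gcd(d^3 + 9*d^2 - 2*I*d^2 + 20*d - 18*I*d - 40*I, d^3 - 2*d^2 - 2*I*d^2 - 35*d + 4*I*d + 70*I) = d^2 + d*(5 - 2*I) - 10*I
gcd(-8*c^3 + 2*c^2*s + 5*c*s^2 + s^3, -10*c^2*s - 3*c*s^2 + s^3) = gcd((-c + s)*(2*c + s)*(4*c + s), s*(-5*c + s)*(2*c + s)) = 2*c + s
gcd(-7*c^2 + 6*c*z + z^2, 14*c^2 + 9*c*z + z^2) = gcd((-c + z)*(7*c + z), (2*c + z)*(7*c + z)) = 7*c + z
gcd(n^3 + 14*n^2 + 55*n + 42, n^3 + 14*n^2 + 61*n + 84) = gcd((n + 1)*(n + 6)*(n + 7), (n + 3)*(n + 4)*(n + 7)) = n + 7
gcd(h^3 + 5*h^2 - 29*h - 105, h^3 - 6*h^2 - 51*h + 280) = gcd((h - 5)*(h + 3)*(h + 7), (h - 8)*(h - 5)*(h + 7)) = h^2 + 2*h - 35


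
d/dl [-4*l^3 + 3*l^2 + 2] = 6*l*(1 - 2*l)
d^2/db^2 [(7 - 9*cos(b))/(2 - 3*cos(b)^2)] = 3*(24*(9*cos(b) - 7)*sin(b)^2*cos(b)^2 - 3*(3*cos(b)^2 - 2)^2*cos(b) + 2*(3*cos(b)^2 - 2)*(-7*cos(2*b) + 9*cos(3*b)))/(3*cos(b)^2 - 2)^3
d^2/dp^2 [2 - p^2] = -2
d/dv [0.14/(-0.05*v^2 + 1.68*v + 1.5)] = (0.014*v - 0.2352)/(-0.05*v^2 + 1.68*v + 1.5)^2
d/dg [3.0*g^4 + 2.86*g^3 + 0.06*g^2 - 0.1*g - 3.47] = 12.0*g^3 + 8.58*g^2 + 0.12*g - 0.1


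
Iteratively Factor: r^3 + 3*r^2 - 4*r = (r - 1)*(r^2 + 4*r) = r*(r - 1)*(r + 4)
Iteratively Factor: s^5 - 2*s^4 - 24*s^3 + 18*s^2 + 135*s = (s)*(s^4 - 2*s^3 - 24*s^2 + 18*s + 135) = s*(s + 3)*(s^3 - 5*s^2 - 9*s + 45) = s*(s - 5)*(s + 3)*(s^2 - 9) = s*(s - 5)*(s + 3)^2*(s - 3)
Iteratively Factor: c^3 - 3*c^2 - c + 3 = (c - 3)*(c^2 - 1) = (c - 3)*(c + 1)*(c - 1)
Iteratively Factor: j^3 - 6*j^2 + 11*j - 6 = (j - 1)*(j^2 - 5*j + 6) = (j - 3)*(j - 1)*(j - 2)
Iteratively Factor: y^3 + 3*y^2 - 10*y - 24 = (y + 4)*(y^2 - y - 6) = (y + 2)*(y + 4)*(y - 3)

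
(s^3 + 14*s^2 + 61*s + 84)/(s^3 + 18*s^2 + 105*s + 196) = (s + 3)/(s + 7)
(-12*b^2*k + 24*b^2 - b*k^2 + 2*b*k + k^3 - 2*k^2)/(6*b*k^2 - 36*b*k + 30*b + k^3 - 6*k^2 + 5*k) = (-12*b^2*k + 24*b^2 - b*k^2 + 2*b*k + k^3 - 2*k^2)/(6*b*k^2 - 36*b*k + 30*b + k^3 - 6*k^2 + 5*k)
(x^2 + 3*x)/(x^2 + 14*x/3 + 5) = 3*x/(3*x + 5)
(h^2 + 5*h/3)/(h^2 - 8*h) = (h + 5/3)/(h - 8)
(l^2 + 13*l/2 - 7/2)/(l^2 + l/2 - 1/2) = (l + 7)/(l + 1)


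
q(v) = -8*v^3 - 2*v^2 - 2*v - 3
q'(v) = -24*v^2 - 4*v - 2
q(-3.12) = 226.74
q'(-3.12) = -223.15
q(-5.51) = 1285.57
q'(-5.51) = -708.60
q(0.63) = -7.05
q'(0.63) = -14.05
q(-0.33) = -2.27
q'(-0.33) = -3.29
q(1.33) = -28.02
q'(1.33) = -49.77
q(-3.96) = 470.35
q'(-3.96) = -362.52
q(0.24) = -3.71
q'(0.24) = -4.34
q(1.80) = -59.74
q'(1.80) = -86.96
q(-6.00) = 1665.00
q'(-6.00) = -842.00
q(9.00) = -6015.00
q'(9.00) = -1982.00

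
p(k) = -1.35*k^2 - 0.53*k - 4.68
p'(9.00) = -24.83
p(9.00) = -118.80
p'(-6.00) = 15.67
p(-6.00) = -50.10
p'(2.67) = -7.74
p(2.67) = -15.72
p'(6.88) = -19.11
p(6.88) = -72.23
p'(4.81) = -13.52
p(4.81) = -38.46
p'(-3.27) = 8.30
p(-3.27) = -17.38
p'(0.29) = -1.31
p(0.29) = -4.95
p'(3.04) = -8.74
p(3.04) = -18.77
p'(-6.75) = 17.70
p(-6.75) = -62.61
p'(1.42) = -4.36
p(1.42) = -8.15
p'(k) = -2.7*k - 0.53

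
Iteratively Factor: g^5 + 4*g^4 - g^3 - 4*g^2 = (g)*(g^4 + 4*g^3 - g^2 - 4*g) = g*(g - 1)*(g^3 + 5*g^2 + 4*g) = g*(g - 1)*(g + 1)*(g^2 + 4*g) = g*(g - 1)*(g + 1)*(g + 4)*(g)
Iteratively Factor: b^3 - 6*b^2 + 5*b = (b - 5)*(b^2 - b) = (b - 5)*(b - 1)*(b)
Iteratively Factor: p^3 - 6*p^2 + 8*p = (p - 2)*(p^2 - 4*p) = p*(p - 2)*(p - 4)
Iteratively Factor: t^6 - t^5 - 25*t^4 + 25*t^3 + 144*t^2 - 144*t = (t - 4)*(t^5 + 3*t^4 - 13*t^3 - 27*t^2 + 36*t) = (t - 4)*(t - 1)*(t^4 + 4*t^3 - 9*t^2 - 36*t) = (t - 4)*(t - 1)*(t + 3)*(t^3 + t^2 - 12*t) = (t - 4)*(t - 3)*(t - 1)*(t + 3)*(t^2 + 4*t) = t*(t - 4)*(t - 3)*(t - 1)*(t + 3)*(t + 4)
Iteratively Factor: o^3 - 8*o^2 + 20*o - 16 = (o - 2)*(o^2 - 6*o + 8) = (o - 2)^2*(o - 4)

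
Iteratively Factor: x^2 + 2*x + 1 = (x + 1)*(x + 1)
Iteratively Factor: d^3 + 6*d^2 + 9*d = (d + 3)*(d^2 + 3*d) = (d + 3)^2*(d)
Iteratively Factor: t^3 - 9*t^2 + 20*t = (t - 4)*(t^2 - 5*t) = t*(t - 4)*(t - 5)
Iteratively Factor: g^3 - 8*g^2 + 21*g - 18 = (g - 3)*(g^2 - 5*g + 6) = (g - 3)^2*(g - 2)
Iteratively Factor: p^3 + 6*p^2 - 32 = (p - 2)*(p^2 + 8*p + 16) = (p - 2)*(p + 4)*(p + 4)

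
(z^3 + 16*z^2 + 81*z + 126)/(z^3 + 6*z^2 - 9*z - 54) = (z + 7)/(z - 3)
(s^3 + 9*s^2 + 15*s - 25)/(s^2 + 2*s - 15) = (s^2 + 4*s - 5)/(s - 3)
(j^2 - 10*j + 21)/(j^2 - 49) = (j - 3)/(j + 7)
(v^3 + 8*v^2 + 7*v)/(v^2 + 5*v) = (v^2 + 8*v + 7)/(v + 5)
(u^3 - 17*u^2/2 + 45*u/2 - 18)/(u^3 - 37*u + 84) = (u - 3/2)/(u + 7)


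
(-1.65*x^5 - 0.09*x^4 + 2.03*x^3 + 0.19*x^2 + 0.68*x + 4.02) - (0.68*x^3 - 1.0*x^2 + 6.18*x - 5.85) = -1.65*x^5 - 0.09*x^4 + 1.35*x^3 + 1.19*x^2 - 5.5*x + 9.87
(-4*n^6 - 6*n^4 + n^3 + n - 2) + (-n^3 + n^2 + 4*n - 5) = -4*n^6 - 6*n^4 + n^2 + 5*n - 7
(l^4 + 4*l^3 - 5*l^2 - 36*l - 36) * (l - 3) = l^5 + l^4 - 17*l^3 - 21*l^2 + 72*l + 108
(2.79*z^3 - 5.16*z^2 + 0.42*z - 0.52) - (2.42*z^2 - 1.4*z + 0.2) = 2.79*z^3 - 7.58*z^2 + 1.82*z - 0.72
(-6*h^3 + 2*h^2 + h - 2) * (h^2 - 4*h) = -6*h^5 + 26*h^4 - 7*h^3 - 6*h^2 + 8*h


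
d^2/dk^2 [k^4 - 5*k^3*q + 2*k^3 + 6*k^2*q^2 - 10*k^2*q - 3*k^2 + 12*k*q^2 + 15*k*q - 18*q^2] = 12*k^2 - 30*k*q + 12*k + 12*q^2 - 20*q - 6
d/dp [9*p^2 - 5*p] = 18*p - 5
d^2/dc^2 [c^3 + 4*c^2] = 6*c + 8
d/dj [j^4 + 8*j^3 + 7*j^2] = 2*j*(2*j^2 + 12*j + 7)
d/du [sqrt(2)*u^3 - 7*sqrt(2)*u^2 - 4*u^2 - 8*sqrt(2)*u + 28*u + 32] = 3*sqrt(2)*u^2 - 14*sqrt(2)*u - 8*u - 8*sqrt(2) + 28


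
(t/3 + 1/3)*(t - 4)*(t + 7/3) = t^3/3 - 2*t^2/9 - 11*t/3 - 28/9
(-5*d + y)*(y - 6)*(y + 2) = -5*d*y^2 + 20*d*y + 60*d + y^3 - 4*y^2 - 12*y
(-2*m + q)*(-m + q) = 2*m^2 - 3*m*q + q^2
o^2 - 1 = (o - 1)*(o + 1)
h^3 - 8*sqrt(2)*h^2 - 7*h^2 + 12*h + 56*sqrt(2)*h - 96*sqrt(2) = (h - 4)*(h - 3)*(h - 8*sqrt(2))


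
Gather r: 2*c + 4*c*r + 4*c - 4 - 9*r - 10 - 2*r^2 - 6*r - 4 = 6*c - 2*r^2 + r*(4*c - 15) - 18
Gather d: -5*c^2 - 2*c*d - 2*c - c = -5*c^2 - 2*c*d - 3*c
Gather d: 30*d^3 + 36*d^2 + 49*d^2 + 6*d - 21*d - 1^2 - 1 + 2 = 30*d^3 + 85*d^2 - 15*d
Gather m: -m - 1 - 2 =-m - 3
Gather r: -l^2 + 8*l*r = -l^2 + 8*l*r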